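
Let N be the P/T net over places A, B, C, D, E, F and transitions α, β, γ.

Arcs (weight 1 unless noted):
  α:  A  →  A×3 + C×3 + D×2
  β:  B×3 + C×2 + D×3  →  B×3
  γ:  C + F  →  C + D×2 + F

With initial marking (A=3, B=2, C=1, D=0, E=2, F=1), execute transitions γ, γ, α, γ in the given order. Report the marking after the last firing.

(A=5, B=2, C=4, D=8, E=2, F=1)

step 1: fire γ:  (A=3, B=2, C=1, D=0, E=2, F=1) → (A=3, B=2, C=1, D=2, E=2, F=1)
step 2: fire γ:  (A=3, B=2, C=1, D=2, E=2, F=1) → (A=3, B=2, C=1, D=4, E=2, F=1)
step 3: fire α:  (A=3, B=2, C=1, D=4, E=2, F=1) → (A=5, B=2, C=4, D=6, E=2, F=1)
step 4: fire γ:  (A=5, B=2, C=4, D=6, E=2, F=1) → (A=5, B=2, C=4, D=8, E=2, F=1)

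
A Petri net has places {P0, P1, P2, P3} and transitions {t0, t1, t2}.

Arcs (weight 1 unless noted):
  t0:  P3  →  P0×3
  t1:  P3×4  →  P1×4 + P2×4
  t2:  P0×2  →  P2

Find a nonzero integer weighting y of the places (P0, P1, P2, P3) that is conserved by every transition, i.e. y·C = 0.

Incidence matrix C (rows=places, cols=transitions):
       t0   t1   t2
   P0   3    0   -2
   P1   0    4    0
   P2   0    4    1
   P3  -1   -4    0

Candidate y = [1, 1, 2, 3]; check y·C column-wise:
  col t0: 1·3 + 1·0 + 2·0 + 3·-1 = 0
  col t1: 1·0 + 1·4 + 2·4 + 3·-4 = 0
  col t2: 1·-2 + 1·0 + 2·1 + 3·0 = 0

y = (P0:1, P1:1, P2:2, P3:3)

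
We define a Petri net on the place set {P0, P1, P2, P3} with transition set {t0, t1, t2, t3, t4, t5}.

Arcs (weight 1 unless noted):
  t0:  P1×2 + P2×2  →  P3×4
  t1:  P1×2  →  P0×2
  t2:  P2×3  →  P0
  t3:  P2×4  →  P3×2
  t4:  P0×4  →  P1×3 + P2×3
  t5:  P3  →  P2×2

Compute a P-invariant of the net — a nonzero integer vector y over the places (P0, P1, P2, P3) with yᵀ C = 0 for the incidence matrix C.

y = (P0:3, P1:3, P2:1, P3:2)

Incidence matrix C (rows=places, cols=transitions):
       t0   t1   t2   t3   t4   t5
   P0   0    2    1    0   -4    0
   P1  -2   -2    0    0    3    0
   P2  -2    0   -3   -4    3    2
   P3   4    0    0    2    0   -1

Candidate y = [3, 3, 1, 2]; check y·C column-wise:
  col t0: 3·0 + 3·-2 + 1·-2 + 2·4 = 0
  col t1: 3·2 + 3·-2 + 1·0 + 2·0 = 0
  col t2: 3·1 + 3·0 + 1·-3 + 2·0 = 0
  col t3: 3·0 + 3·0 + 1·-4 + 2·2 = 0
  col t4: 3·-4 + 3·3 + 1·3 + 2·0 = 0
  col t5: 3·0 + 3·0 + 1·2 + 2·-1 = 0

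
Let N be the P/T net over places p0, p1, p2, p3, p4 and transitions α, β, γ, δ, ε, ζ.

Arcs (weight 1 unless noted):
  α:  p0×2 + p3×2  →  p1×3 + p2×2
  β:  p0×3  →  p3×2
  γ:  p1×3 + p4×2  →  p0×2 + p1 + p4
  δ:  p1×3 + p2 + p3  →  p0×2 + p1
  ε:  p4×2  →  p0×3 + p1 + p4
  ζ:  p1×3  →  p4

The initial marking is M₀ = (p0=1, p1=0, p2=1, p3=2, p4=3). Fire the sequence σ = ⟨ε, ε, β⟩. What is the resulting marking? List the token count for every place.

step 1: fire ε:  (p0=1, p1=0, p2=1, p3=2, p4=3) → (p0=4, p1=1, p2=1, p3=2, p4=2)
step 2: fire ε:  (p0=4, p1=1, p2=1, p3=2, p4=2) → (p0=7, p1=2, p2=1, p3=2, p4=1)
step 3: fire β:  (p0=7, p1=2, p2=1, p3=2, p4=1) → (p0=4, p1=2, p2=1, p3=4, p4=1)

(p0=4, p1=2, p2=1, p3=4, p4=1)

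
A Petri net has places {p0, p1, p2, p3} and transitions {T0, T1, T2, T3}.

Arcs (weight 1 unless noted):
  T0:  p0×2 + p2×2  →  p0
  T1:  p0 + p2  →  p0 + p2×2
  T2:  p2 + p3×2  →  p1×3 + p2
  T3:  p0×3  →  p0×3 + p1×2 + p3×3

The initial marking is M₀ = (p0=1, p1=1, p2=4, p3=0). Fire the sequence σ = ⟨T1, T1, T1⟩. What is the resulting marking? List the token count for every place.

(p0=1, p1=1, p2=7, p3=0)

step 1: fire T1:  (p0=1, p1=1, p2=4, p3=0) → (p0=1, p1=1, p2=5, p3=0)
step 2: fire T1:  (p0=1, p1=1, p2=5, p3=0) → (p0=1, p1=1, p2=6, p3=0)
step 3: fire T1:  (p0=1, p1=1, p2=6, p3=0) → (p0=1, p1=1, p2=7, p3=0)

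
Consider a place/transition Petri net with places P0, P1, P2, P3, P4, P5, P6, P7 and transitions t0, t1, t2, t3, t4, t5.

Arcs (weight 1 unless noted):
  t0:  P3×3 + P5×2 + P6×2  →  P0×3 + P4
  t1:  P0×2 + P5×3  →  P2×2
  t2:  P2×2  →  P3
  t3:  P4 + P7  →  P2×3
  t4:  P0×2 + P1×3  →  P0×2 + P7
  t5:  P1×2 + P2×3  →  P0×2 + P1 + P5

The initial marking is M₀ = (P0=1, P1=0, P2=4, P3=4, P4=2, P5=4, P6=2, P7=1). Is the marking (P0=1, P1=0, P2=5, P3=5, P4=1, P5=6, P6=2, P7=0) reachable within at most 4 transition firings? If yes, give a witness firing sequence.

NO — not reachable within 4 firings

depth 0: 1 marking
depth 1: 4 markings reached so far
depth 2: 8 markings reached so far
depth 3: 11 markings reached so far
depth 4: 13 markings reached so far
target is not among the 13 markings reachable within 4 steps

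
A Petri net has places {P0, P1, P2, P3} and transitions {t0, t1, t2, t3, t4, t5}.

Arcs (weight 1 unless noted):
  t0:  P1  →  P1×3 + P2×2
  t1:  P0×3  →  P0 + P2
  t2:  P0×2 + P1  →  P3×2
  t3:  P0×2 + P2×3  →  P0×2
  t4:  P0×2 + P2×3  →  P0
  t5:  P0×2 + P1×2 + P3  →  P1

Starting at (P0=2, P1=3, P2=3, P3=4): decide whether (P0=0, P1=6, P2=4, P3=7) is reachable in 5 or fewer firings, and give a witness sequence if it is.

NO — not reachable within 5 firings

depth 0: 1 marking
depth 1: 6 markings reached so far
depth 2: 13 markings reached so far
depth 3: 20 markings reached so far
depth 4: 29 markings reached so far
depth 5: 40 markings reached so far
target is not among the 40 markings reachable within 5 steps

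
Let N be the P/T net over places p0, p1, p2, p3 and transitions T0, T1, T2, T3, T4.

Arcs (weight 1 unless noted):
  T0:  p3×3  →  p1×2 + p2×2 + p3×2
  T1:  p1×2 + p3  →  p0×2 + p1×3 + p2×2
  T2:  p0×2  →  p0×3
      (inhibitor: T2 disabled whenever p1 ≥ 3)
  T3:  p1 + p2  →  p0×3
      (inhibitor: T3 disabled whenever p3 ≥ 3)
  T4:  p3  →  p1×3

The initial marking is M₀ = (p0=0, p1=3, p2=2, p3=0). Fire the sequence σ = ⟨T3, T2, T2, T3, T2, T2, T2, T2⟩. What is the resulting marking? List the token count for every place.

(p0=12, p1=1, p2=0, p3=0)

step 1: fire T3:  (p0=0, p1=3, p2=2, p3=0) → (p0=3, p1=2, p2=1, p3=0)
step 2: fire T2:  (p0=3, p1=2, p2=1, p3=0) → (p0=4, p1=2, p2=1, p3=0)
step 3: fire T2:  (p0=4, p1=2, p2=1, p3=0) → (p0=5, p1=2, p2=1, p3=0)
step 4: fire T3:  (p0=5, p1=2, p2=1, p3=0) → (p0=8, p1=1, p2=0, p3=0)
step 5: fire T2:  (p0=8, p1=1, p2=0, p3=0) → (p0=9, p1=1, p2=0, p3=0)
step 6: fire T2:  (p0=9, p1=1, p2=0, p3=0) → (p0=10, p1=1, p2=0, p3=0)
step 7: fire T2:  (p0=10, p1=1, p2=0, p3=0) → (p0=11, p1=1, p2=0, p3=0)
step 8: fire T2:  (p0=11, p1=1, p2=0, p3=0) → (p0=12, p1=1, p2=0, p3=0)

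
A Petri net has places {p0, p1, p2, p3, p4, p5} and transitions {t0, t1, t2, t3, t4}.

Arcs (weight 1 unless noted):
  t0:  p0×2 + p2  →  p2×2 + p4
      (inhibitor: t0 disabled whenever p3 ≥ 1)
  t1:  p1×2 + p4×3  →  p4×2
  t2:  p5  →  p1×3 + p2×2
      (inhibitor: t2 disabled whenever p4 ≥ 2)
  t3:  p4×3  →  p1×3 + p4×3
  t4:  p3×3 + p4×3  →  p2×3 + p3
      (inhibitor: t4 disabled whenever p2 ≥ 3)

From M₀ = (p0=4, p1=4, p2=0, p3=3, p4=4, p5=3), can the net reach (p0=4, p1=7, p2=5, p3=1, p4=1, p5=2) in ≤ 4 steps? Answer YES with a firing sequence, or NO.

YES — reachable via ⟨t4, t2⟩ (2 firings)

step 1: fire t4:  (p0=4, p1=4, p2=0, p3=3, p4=4, p5=3) → (p0=4, p1=4, p2=3, p3=1, p4=1, p5=3)
step 2: fire t2:  (p0=4, p1=4, p2=3, p3=1, p4=1, p5=3) → (p0=4, p1=7, p2=5, p3=1, p4=1, p5=2)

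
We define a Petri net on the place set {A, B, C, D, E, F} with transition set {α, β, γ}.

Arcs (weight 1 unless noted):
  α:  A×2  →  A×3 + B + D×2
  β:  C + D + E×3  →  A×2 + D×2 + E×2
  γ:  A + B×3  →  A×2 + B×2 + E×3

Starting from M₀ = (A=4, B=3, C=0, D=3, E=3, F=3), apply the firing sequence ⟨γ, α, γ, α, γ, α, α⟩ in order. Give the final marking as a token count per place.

step 1: fire γ:  (A=4, B=3, C=0, D=3, E=3, F=3) → (A=5, B=2, C=0, D=3, E=6, F=3)
step 2: fire α:  (A=5, B=2, C=0, D=3, E=6, F=3) → (A=6, B=3, C=0, D=5, E=6, F=3)
step 3: fire γ:  (A=6, B=3, C=0, D=5, E=6, F=3) → (A=7, B=2, C=0, D=5, E=9, F=3)
step 4: fire α:  (A=7, B=2, C=0, D=5, E=9, F=3) → (A=8, B=3, C=0, D=7, E=9, F=3)
step 5: fire γ:  (A=8, B=3, C=0, D=7, E=9, F=3) → (A=9, B=2, C=0, D=7, E=12, F=3)
step 6: fire α:  (A=9, B=2, C=0, D=7, E=12, F=3) → (A=10, B=3, C=0, D=9, E=12, F=3)
step 7: fire α:  (A=10, B=3, C=0, D=9, E=12, F=3) → (A=11, B=4, C=0, D=11, E=12, F=3)

(A=11, B=4, C=0, D=11, E=12, F=3)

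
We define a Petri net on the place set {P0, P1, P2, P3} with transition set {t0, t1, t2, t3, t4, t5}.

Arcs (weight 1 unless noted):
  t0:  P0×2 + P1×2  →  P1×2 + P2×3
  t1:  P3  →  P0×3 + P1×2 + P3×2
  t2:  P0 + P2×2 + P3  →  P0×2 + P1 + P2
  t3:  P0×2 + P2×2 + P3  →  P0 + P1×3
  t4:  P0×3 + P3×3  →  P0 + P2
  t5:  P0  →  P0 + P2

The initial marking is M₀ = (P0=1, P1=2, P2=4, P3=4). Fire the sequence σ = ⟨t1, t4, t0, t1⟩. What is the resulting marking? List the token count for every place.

step 1: fire t1:  (P0=1, P1=2, P2=4, P3=4) → (P0=4, P1=4, P2=4, P3=5)
step 2: fire t4:  (P0=4, P1=4, P2=4, P3=5) → (P0=2, P1=4, P2=5, P3=2)
step 3: fire t0:  (P0=2, P1=4, P2=5, P3=2) → (P0=0, P1=4, P2=8, P3=2)
step 4: fire t1:  (P0=0, P1=4, P2=8, P3=2) → (P0=3, P1=6, P2=8, P3=3)

(P0=3, P1=6, P2=8, P3=3)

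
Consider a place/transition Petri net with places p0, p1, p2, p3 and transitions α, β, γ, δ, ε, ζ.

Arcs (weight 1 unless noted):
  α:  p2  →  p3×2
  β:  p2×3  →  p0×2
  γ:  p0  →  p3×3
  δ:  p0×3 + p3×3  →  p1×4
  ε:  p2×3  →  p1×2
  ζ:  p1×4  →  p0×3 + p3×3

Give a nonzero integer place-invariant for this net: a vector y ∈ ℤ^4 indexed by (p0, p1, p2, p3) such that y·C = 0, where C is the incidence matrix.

y = (p0:3, p1:3, p2:2, p3:1)

Incidence matrix C (rows=places, cols=transitions):
        α    β    γ    δ    ε    ζ
   p0   0    2   -1   -3    0    3
   p1   0    0    0    4    2   -4
   p2  -1   -3    0    0   -3    0
   p3   2    0    3   -3    0    3

Candidate y = [3, 3, 2, 1]; check y·C column-wise:
  col α: 3·0 + 3·0 + 2·-1 + 1·2 = 0
  col β: 3·2 + 3·0 + 2·-3 + 1·0 = 0
  col γ: 3·-1 + 3·0 + 2·0 + 1·3 = 0
  col δ: 3·-3 + 3·4 + 2·0 + 1·-3 = 0
  col ε: 3·0 + 3·2 + 2·-3 + 1·0 = 0
  col ζ: 3·3 + 3·-4 + 2·0 + 1·3 = 0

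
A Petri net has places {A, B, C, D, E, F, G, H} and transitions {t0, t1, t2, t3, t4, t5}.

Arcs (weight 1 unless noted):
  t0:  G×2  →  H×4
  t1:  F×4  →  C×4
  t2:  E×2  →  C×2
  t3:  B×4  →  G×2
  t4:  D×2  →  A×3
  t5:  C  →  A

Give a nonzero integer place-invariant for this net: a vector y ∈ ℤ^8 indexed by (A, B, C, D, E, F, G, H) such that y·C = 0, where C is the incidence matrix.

Incidence matrix C (rows=places, cols=transitions):
       t0   t1   t2   t3   t4   t5
    A   0    0    0    0    3    1
    B   0    0    0   -4    0    0
    C   0    4    2    0    0   -1
    D   0    0    0    0   -2    0
    E   0    0   -2    0    0    0
    F   0   -4    0    0    0    0
    G  -2    0    0    2    0    0
    H   4    0    0    0    0    0

Candidate y = [2, 0, 2, 3, 2, 2, 0, 0]; check y·C column-wise:
  col t0: 2·0 + 2·0 + 3·0 + 2·0 + 2·0 + 0·-2 + 0·4 = 0
  col t1: 2·0 + 2·4 + 3·0 + 2·0 + 2·-4 = 0
  col t2: 2·0 + 2·2 + 3·0 + 2·-2 + 2·0 = 0
  col t3: 2·0 + 0·-4 + 2·0 + 3·0 + 2·0 + 2·0 + 0·2 = 0
  col t4: 2·3 + 2·0 + 3·-2 + 2·0 + 2·0 = 0
  col t5: 2·1 + 2·-1 + 3·0 + 2·0 + 2·0 = 0

y = (A:2, B:0, C:2, D:3, E:2, F:2, G:0, H:0)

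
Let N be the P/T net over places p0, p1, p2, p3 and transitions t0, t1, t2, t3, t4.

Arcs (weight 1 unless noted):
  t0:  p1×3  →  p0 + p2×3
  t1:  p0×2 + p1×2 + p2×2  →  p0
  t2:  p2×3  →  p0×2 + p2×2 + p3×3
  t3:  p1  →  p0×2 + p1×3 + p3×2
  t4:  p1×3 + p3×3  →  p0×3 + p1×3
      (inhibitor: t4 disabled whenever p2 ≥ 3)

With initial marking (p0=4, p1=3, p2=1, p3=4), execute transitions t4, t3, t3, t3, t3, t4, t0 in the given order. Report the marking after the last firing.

(p0=19, p1=8, p2=4, p3=6)

step 1: fire t4:  (p0=4, p1=3, p2=1, p3=4) → (p0=7, p1=3, p2=1, p3=1)
step 2: fire t3:  (p0=7, p1=3, p2=1, p3=1) → (p0=9, p1=5, p2=1, p3=3)
step 3: fire t3:  (p0=9, p1=5, p2=1, p3=3) → (p0=11, p1=7, p2=1, p3=5)
step 4: fire t3:  (p0=11, p1=7, p2=1, p3=5) → (p0=13, p1=9, p2=1, p3=7)
step 5: fire t3:  (p0=13, p1=9, p2=1, p3=7) → (p0=15, p1=11, p2=1, p3=9)
step 6: fire t4:  (p0=15, p1=11, p2=1, p3=9) → (p0=18, p1=11, p2=1, p3=6)
step 7: fire t0:  (p0=18, p1=11, p2=1, p3=6) → (p0=19, p1=8, p2=4, p3=6)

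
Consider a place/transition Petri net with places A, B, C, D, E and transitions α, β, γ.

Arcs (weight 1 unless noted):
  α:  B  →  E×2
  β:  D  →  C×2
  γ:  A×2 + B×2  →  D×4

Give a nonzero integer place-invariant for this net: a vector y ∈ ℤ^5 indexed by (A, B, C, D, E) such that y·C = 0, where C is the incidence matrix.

Incidence matrix C (rows=places, cols=transitions):
        α    β    γ
    A   0    0   -2
    B  -1    0   -2
    C   0    2    0
    D   0   -1    4
    E   2    0    0

Candidate y = [4, 0, 1, 2, 0]; check y·C column-wise:
  col α: 4·0 + 0·-1 + 1·0 + 2·0 + 0·2 = 0
  col β: 4·0 + 1·2 + 2·-1 = 0
  col γ: 4·-2 + 0·-2 + 1·0 + 2·4 = 0

y = (A:4, B:0, C:1, D:2, E:0)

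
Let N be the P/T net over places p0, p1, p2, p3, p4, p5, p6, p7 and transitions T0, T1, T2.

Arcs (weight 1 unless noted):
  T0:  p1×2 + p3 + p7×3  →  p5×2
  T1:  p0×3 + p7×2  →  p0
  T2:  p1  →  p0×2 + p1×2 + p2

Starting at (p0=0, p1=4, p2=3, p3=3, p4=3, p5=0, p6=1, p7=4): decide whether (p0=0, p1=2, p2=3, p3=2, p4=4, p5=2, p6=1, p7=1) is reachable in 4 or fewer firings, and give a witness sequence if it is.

NO — not reachable within 4 firings

depth 0: 1 marking
depth 1: 3 markings reached so far
depth 2: 5 markings reached so far
depth 3: 8 markings reached so far
depth 4: 11 markings reached so far
target is not among the 11 markings reachable within 4 steps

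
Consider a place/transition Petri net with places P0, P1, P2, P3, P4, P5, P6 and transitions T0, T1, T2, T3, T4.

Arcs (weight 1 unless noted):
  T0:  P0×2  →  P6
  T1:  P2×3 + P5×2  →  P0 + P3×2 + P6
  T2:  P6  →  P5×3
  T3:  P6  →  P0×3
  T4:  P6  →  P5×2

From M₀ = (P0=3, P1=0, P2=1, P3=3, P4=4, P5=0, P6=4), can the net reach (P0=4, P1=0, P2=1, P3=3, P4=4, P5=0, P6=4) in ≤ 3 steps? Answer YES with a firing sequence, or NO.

YES — reachable via ⟨T0, T3⟩ (2 firings)

step 1: fire T0:  (P0=3, P1=0, P2=1, P3=3, P4=4, P5=0, P6=4) → (P0=1, P1=0, P2=1, P3=3, P4=4, P5=0, P6=5)
step 2: fire T3:  (P0=1, P1=0, P2=1, P3=3, P4=4, P5=0, P6=5) → (P0=4, P1=0, P2=1, P3=3, P4=4, P5=0, P6=4)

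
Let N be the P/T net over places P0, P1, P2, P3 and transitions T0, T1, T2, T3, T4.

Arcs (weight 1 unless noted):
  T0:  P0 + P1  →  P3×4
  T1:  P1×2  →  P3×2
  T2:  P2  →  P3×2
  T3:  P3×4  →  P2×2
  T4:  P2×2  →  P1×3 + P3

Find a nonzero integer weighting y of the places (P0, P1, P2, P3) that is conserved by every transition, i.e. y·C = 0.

y = (P0:3, P1:1, P2:2, P3:1)

Incidence matrix C (rows=places, cols=transitions):
       T0   T1   T2   T3   T4
   P0  -1    0    0    0    0
   P1  -1   -2    0    0    3
   P2   0    0   -1    2   -2
   P3   4    2    2   -4    1

Candidate y = [3, 1, 2, 1]; check y·C column-wise:
  col T0: 3·-1 + 1·-1 + 2·0 + 1·4 = 0
  col T1: 3·0 + 1·-2 + 2·0 + 1·2 = 0
  col T2: 3·0 + 1·0 + 2·-1 + 1·2 = 0
  col T3: 3·0 + 1·0 + 2·2 + 1·-4 = 0
  col T4: 3·0 + 1·3 + 2·-2 + 1·1 = 0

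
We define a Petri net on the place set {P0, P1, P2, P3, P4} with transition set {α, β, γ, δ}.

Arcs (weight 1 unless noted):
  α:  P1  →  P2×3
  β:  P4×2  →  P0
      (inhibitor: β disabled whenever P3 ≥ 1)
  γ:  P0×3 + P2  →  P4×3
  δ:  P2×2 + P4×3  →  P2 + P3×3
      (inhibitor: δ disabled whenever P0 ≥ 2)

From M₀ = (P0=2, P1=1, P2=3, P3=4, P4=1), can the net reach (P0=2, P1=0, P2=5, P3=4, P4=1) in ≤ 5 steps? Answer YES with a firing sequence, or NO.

depth 0: 1 marking
depth 1: 2 markings reached so far
depth 2: 2 markings reached so far
(frontier empty at depth 2; search complete)
target is not among the 2 markings reachable within 5 steps

NO — not reachable within 5 firings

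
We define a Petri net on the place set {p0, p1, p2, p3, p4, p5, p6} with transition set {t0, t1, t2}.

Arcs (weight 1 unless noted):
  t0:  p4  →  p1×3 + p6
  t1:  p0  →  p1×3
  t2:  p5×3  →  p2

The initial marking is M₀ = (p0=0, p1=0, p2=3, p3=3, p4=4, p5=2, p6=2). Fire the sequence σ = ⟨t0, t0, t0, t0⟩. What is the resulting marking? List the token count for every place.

(p0=0, p1=12, p2=3, p3=3, p4=0, p5=2, p6=6)

step 1: fire t0:  (p0=0, p1=0, p2=3, p3=3, p4=4, p5=2, p6=2) → (p0=0, p1=3, p2=3, p3=3, p4=3, p5=2, p6=3)
step 2: fire t0:  (p0=0, p1=3, p2=3, p3=3, p4=3, p5=2, p6=3) → (p0=0, p1=6, p2=3, p3=3, p4=2, p5=2, p6=4)
step 3: fire t0:  (p0=0, p1=6, p2=3, p3=3, p4=2, p5=2, p6=4) → (p0=0, p1=9, p2=3, p3=3, p4=1, p5=2, p6=5)
step 4: fire t0:  (p0=0, p1=9, p2=3, p3=3, p4=1, p5=2, p6=5) → (p0=0, p1=12, p2=3, p3=3, p4=0, p5=2, p6=6)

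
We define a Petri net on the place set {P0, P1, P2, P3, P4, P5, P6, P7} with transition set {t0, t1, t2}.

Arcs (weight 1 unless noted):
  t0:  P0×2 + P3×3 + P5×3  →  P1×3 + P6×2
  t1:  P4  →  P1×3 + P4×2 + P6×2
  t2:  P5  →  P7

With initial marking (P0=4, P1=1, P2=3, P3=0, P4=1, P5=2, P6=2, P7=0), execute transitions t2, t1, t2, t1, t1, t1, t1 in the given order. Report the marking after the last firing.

step 1: fire t2:  (P0=4, P1=1, P2=3, P3=0, P4=1, P5=2, P6=2, P7=0) → (P0=4, P1=1, P2=3, P3=0, P4=1, P5=1, P6=2, P7=1)
step 2: fire t1:  (P0=4, P1=1, P2=3, P3=0, P4=1, P5=1, P6=2, P7=1) → (P0=4, P1=4, P2=3, P3=0, P4=2, P5=1, P6=4, P7=1)
step 3: fire t2:  (P0=4, P1=4, P2=3, P3=0, P4=2, P5=1, P6=4, P7=1) → (P0=4, P1=4, P2=3, P3=0, P4=2, P5=0, P6=4, P7=2)
step 4: fire t1:  (P0=4, P1=4, P2=3, P3=0, P4=2, P5=0, P6=4, P7=2) → (P0=4, P1=7, P2=3, P3=0, P4=3, P5=0, P6=6, P7=2)
step 5: fire t1:  (P0=4, P1=7, P2=3, P3=0, P4=3, P5=0, P6=6, P7=2) → (P0=4, P1=10, P2=3, P3=0, P4=4, P5=0, P6=8, P7=2)
step 6: fire t1:  (P0=4, P1=10, P2=3, P3=0, P4=4, P5=0, P6=8, P7=2) → (P0=4, P1=13, P2=3, P3=0, P4=5, P5=0, P6=10, P7=2)
step 7: fire t1:  (P0=4, P1=13, P2=3, P3=0, P4=5, P5=0, P6=10, P7=2) → (P0=4, P1=16, P2=3, P3=0, P4=6, P5=0, P6=12, P7=2)

(P0=4, P1=16, P2=3, P3=0, P4=6, P5=0, P6=12, P7=2)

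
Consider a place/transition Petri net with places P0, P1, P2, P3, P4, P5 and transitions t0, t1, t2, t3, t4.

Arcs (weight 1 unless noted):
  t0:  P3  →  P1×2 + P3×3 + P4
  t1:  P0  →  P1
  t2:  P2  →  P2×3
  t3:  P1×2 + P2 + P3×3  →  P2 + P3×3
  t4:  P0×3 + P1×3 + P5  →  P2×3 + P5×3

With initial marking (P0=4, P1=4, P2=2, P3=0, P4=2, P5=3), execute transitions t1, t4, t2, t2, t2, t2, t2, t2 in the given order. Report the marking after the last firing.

(P0=0, P1=2, P2=17, P3=0, P4=2, P5=5)

step 1: fire t1:  (P0=4, P1=4, P2=2, P3=0, P4=2, P5=3) → (P0=3, P1=5, P2=2, P3=0, P4=2, P5=3)
step 2: fire t4:  (P0=3, P1=5, P2=2, P3=0, P4=2, P5=3) → (P0=0, P1=2, P2=5, P3=0, P4=2, P5=5)
step 3: fire t2:  (P0=0, P1=2, P2=5, P3=0, P4=2, P5=5) → (P0=0, P1=2, P2=7, P3=0, P4=2, P5=5)
step 4: fire t2:  (P0=0, P1=2, P2=7, P3=0, P4=2, P5=5) → (P0=0, P1=2, P2=9, P3=0, P4=2, P5=5)
step 5: fire t2:  (P0=0, P1=2, P2=9, P3=0, P4=2, P5=5) → (P0=0, P1=2, P2=11, P3=0, P4=2, P5=5)
step 6: fire t2:  (P0=0, P1=2, P2=11, P3=0, P4=2, P5=5) → (P0=0, P1=2, P2=13, P3=0, P4=2, P5=5)
step 7: fire t2:  (P0=0, P1=2, P2=13, P3=0, P4=2, P5=5) → (P0=0, P1=2, P2=15, P3=0, P4=2, P5=5)
step 8: fire t2:  (P0=0, P1=2, P2=15, P3=0, P4=2, P5=5) → (P0=0, P1=2, P2=17, P3=0, P4=2, P5=5)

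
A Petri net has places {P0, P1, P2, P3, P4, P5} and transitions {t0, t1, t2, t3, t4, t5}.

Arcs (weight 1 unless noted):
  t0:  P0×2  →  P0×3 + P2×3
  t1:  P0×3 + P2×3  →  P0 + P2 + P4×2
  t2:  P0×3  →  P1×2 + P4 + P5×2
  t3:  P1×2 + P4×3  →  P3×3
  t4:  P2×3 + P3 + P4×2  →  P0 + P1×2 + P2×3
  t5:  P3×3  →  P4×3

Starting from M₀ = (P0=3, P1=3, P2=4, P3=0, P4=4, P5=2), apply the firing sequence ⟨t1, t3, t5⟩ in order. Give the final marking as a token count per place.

step 1: fire t1:  (P0=3, P1=3, P2=4, P3=0, P4=4, P5=2) → (P0=1, P1=3, P2=2, P3=0, P4=6, P5=2)
step 2: fire t3:  (P0=1, P1=3, P2=2, P3=0, P4=6, P5=2) → (P0=1, P1=1, P2=2, P3=3, P4=3, P5=2)
step 3: fire t5:  (P0=1, P1=1, P2=2, P3=3, P4=3, P5=2) → (P0=1, P1=1, P2=2, P3=0, P4=6, P5=2)

(P0=1, P1=1, P2=2, P3=0, P4=6, P5=2)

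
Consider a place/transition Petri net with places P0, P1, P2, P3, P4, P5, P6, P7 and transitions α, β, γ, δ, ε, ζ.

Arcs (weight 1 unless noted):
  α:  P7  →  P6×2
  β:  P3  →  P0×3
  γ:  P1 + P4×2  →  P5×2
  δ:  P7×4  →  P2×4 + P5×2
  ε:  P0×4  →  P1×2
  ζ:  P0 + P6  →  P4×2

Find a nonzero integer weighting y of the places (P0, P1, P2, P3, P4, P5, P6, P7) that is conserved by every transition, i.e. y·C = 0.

Incidence matrix C (rows=places, cols=transitions):
        α    β    γ    δ    ε    ζ
   P0   0    3    0    0   -4   -1
   P1   0    0   -1    0    2    0
   P2   0    0    0    4    0    0
   P3   0   -1    0    0    0    0
   P4   0    0   -2    0    0    2
   P5   0    0    2    2    0    0
   P6   2    0    0    0    0   -1
   P7  -1    0    0   -4    0    0

Candidate y = [4, 8, -3, 12, 2, 6, 0, 0]; check y·C column-wise:
  col α: 4·0 + 8·0 + -3·0 + 12·0 + 2·0 + 6·0 + 0·2 + 0·-1 = 0
  col β: 4·3 + 8·0 + -3·0 + 12·-1 + 2·0 + 6·0 = 0
  col γ: 4·0 + 8·-1 + -3·0 + 12·0 + 2·-2 + 6·2 = 0
  col δ: 4·0 + 8·0 + -3·4 + 12·0 + 2·0 + 6·2 + 0·-4 = 0
  col ε: 4·-4 + 8·2 + -3·0 + 12·0 + 2·0 + 6·0 = 0
  col ζ: 4·-1 + 8·0 + -3·0 + 12·0 + 2·2 + 6·0 + 0·-1 = 0

y = (P0:4, P1:8, P2:-3, P3:12, P4:2, P5:6, P6:0, P7:0)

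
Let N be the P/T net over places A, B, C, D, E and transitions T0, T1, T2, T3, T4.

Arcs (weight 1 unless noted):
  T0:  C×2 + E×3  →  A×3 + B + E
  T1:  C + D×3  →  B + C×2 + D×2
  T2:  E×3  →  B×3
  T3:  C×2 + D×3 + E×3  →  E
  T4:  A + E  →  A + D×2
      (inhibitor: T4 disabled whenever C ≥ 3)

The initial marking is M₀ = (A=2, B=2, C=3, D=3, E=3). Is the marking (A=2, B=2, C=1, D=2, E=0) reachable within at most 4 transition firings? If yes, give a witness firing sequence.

step 1: fire T3:  (A=2, B=2, C=3, D=3, E=3) → (A=2, B=2, C=1, D=0, E=1)
step 2: fire T4:  (A=2, B=2, C=1, D=0, E=1) → (A=2, B=2, C=1, D=2, E=0)

YES — reachable via ⟨T3, T4⟩ (2 firings)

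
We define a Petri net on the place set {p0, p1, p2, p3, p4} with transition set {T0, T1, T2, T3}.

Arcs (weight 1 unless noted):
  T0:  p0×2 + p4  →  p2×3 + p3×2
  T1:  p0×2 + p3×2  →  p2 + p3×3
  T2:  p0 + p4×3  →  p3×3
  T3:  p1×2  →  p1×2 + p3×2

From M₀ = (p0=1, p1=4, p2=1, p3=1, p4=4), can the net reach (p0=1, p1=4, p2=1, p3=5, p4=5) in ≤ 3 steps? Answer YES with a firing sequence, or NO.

depth 0: 1 marking
depth 1: 3 markings reached so far
depth 2: 5 markings reached so far
depth 3: 7 markings reached so far
target is not among the 7 markings reachable within 3 steps

NO — not reachable within 3 firings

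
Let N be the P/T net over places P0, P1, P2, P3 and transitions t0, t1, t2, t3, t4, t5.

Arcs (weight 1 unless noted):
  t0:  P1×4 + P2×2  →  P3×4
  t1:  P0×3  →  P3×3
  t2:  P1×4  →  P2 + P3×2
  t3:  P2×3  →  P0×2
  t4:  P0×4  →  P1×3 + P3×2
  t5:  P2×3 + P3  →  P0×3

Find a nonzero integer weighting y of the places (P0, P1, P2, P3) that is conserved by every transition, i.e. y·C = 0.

y = (P0:3, P1:2, P2:2, P3:3)

Incidence matrix C (rows=places, cols=transitions):
       t0   t1   t2   t3   t4   t5
   P0   0   -3    0    2   -4    3
   P1  -4    0   -4    0    3    0
   P2  -2    0    1   -3    0   -3
   P3   4    3    2    0    2   -1

Candidate y = [3, 2, 2, 3]; check y·C column-wise:
  col t0: 3·0 + 2·-4 + 2·-2 + 3·4 = 0
  col t1: 3·-3 + 2·0 + 2·0 + 3·3 = 0
  col t2: 3·0 + 2·-4 + 2·1 + 3·2 = 0
  col t3: 3·2 + 2·0 + 2·-3 + 3·0 = 0
  col t4: 3·-4 + 2·3 + 2·0 + 3·2 = 0
  col t5: 3·3 + 2·0 + 2·-3 + 3·-1 = 0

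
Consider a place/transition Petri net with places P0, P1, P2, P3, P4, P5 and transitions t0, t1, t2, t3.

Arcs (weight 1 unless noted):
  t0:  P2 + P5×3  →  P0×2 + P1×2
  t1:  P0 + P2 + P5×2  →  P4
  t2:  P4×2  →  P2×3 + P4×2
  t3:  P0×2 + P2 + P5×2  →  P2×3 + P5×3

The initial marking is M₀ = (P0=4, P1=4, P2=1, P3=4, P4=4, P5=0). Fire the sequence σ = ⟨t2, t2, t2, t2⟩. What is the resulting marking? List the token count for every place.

step 1: fire t2:  (P0=4, P1=4, P2=1, P3=4, P4=4, P5=0) → (P0=4, P1=4, P2=4, P3=4, P4=4, P5=0)
step 2: fire t2:  (P0=4, P1=4, P2=4, P3=4, P4=4, P5=0) → (P0=4, P1=4, P2=7, P3=4, P4=4, P5=0)
step 3: fire t2:  (P0=4, P1=4, P2=7, P3=4, P4=4, P5=0) → (P0=4, P1=4, P2=10, P3=4, P4=4, P5=0)
step 4: fire t2:  (P0=4, P1=4, P2=10, P3=4, P4=4, P5=0) → (P0=4, P1=4, P2=13, P3=4, P4=4, P5=0)

(P0=4, P1=4, P2=13, P3=4, P4=4, P5=0)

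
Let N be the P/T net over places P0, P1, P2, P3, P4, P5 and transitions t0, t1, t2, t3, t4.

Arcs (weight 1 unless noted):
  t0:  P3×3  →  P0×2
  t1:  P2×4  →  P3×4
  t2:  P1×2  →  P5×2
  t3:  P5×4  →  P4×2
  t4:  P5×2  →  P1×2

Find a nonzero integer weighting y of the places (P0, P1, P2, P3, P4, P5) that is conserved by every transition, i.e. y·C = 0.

Incidence matrix C (rows=places, cols=transitions):
       t0   t1   t2   t3   t4
   P0   2    0    0    0    0
   P1   0    0   -2    0    2
   P2   0   -4    0    0    0
   P3  -3    4    0    0    0
   P4   0    0    0    2    0
   P5   0    0    2   -4   -2

Candidate y = [3, 0, 2, 2, 0, 0]; check y·C column-wise:
  col t0: 3·2 + 2·0 + 2·-3 = 0
  col t1: 3·0 + 2·-4 + 2·4 = 0
  col t2: 3·0 + 0·-2 + 2·0 + 2·0 + 0·2 = 0
  col t3: 3·0 + 2·0 + 2·0 + 0·2 + 0·-4 = 0
  col t4: 3·0 + 0·2 + 2·0 + 2·0 + 0·-2 = 0

y = (P0:3, P1:0, P2:2, P3:2, P4:0, P5:0)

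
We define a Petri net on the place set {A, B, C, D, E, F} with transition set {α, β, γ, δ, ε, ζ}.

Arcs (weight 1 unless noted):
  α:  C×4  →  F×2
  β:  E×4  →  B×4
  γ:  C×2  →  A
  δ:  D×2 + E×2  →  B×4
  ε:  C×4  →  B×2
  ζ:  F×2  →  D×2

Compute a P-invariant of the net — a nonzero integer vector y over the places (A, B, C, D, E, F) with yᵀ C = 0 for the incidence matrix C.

y = (A:2, B:2, C:1, D:2, E:2, F:2)

Incidence matrix C (rows=places, cols=transitions):
        α    β    γ    δ    ε    ζ
    A   0    0    1    0    0    0
    B   0    4    0    4    2    0
    C  -4    0   -2    0   -4    0
    D   0    0    0   -2    0    2
    E   0   -4    0   -2    0    0
    F   2    0    0    0    0   -2

Candidate y = [2, 2, 1, 2, 2, 2]; check y·C column-wise:
  col α: 2·0 + 2·0 + 1·-4 + 2·0 + 2·0 + 2·2 = 0
  col β: 2·0 + 2·4 + 1·0 + 2·0 + 2·-4 + 2·0 = 0
  col γ: 2·1 + 2·0 + 1·-2 + 2·0 + 2·0 + 2·0 = 0
  col δ: 2·0 + 2·4 + 1·0 + 2·-2 + 2·-2 + 2·0 = 0
  col ε: 2·0 + 2·2 + 1·-4 + 2·0 + 2·0 + 2·0 = 0
  col ζ: 2·0 + 2·0 + 1·0 + 2·2 + 2·0 + 2·-2 = 0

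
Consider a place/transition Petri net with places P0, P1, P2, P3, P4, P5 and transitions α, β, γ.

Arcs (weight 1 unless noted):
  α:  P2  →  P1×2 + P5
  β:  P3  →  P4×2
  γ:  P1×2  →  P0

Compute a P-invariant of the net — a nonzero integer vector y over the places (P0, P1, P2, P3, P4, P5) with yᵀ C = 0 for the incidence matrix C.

y = (P0:2, P1:1, P2:2, P3:0, P4:0, P5:0)

Incidence matrix C (rows=places, cols=transitions):
        α    β    γ
   P0   0    0    1
   P1   2    0   -2
   P2  -1    0    0
   P3   0   -1    0
   P4   0    2    0
   P5   1    0    0

Candidate y = [2, 1, 2, 0, 0, 0]; check y·C column-wise:
  col α: 2·0 + 1·2 + 2·-1 + 0·1 = 0
  col β: 2·0 + 1·0 + 2·0 + 0·-1 + 0·2 = 0
  col γ: 2·1 + 1·-2 + 2·0 = 0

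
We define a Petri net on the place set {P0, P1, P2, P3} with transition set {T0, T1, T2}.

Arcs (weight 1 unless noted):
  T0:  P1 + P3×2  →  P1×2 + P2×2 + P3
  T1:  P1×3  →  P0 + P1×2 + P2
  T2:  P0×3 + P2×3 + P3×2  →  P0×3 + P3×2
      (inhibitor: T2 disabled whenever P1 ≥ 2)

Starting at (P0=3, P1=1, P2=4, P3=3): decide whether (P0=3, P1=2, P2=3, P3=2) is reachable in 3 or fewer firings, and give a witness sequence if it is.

YES — reachable via ⟨T2, T0⟩ (2 firings)

step 1: fire T2:  (P0=3, P1=1, P2=4, P3=3) → (P0=3, P1=1, P2=1, P3=3)
step 2: fire T0:  (P0=3, P1=1, P2=1, P3=3) → (P0=3, P1=2, P2=3, P3=2)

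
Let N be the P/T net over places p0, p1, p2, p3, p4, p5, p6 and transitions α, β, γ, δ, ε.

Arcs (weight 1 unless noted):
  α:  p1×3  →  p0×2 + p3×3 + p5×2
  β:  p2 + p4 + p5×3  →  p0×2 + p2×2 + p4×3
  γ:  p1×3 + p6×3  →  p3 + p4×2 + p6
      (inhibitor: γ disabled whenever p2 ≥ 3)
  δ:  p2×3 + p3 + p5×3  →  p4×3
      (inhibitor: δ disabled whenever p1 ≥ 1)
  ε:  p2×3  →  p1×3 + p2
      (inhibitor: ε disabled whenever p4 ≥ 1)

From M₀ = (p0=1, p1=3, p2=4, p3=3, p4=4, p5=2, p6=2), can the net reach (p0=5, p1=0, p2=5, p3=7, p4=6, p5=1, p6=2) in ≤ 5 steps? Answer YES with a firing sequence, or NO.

NO — not reachable within 5 firings

depth 0: 1 marking
depth 1: 2 markings reached so far
depth 2: 4 markings reached so far
depth 3: 4 markings reached so far
(frontier empty at depth 3; search complete)
target is not among the 4 markings reachable within 5 steps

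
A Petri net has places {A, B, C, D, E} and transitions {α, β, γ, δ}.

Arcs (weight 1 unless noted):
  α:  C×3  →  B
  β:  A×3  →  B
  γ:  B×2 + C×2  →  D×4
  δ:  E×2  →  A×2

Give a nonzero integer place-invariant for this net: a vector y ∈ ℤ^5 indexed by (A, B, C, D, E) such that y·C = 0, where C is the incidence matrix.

y = (A:1, B:3, C:1, D:2, E:1)

Incidence matrix C (rows=places, cols=transitions):
        α    β    γ    δ
    A   0   -3    0    2
    B   1    1   -2    0
    C  -3    0   -2    0
    D   0    0    4    0
    E   0    0    0   -2

Candidate y = [1, 3, 1, 2, 1]; check y·C column-wise:
  col α: 1·0 + 3·1 + 1·-3 + 2·0 + 1·0 = 0
  col β: 1·-3 + 3·1 + 1·0 + 2·0 + 1·0 = 0
  col γ: 1·0 + 3·-2 + 1·-2 + 2·4 + 1·0 = 0
  col δ: 1·2 + 3·0 + 1·0 + 2·0 + 1·-2 = 0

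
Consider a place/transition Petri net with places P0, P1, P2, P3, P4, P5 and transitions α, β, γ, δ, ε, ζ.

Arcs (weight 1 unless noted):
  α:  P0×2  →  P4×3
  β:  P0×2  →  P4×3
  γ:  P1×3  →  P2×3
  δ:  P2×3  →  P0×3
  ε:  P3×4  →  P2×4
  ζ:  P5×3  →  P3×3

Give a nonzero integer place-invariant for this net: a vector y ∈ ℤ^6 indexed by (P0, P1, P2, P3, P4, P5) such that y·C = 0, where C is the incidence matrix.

y = (P0:3, P1:3, P2:3, P3:3, P4:2, P5:3)

Incidence matrix C (rows=places, cols=transitions):
        α    β    γ    δ    ε    ζ
   P0  -2   -2    0    3    0    0
   P1   0    0   -3    0    0    0
   P2   0    0    3   -3    4    0
   P3   0    0    0    0   -4    3
   P4   3    3    0    0    0    0
   P5   0    0    0    0    0   -3

Candidate y = [3, 3, 3, 3, 2, 3]; check y·C column-wise:
  col α: 3·-2 + 3·0 + 3·0 + 3·0 + 2·3 + 3·0 = 0
  col β: 3·-2 + 3·0 + 3·0 + 3·0 + 2·3 + 3·0 = 0
  col γ: 3·0 + 3·-3 + 3·3 + 3·0 + 2·0 + 3·0 = 0
  col δ: 3·3 + 3·0 + 3·-3 + 3·0 + 2·0 + 3·0 = 0
  col ε: 3·0 + 3·0 + 3·4 + 3·-4 + 2·0 + 3·0 = 0
  col ζ: 3·0 + 3·0 + 3·0 + 3·3 + 2·0 + 3·-3 = 0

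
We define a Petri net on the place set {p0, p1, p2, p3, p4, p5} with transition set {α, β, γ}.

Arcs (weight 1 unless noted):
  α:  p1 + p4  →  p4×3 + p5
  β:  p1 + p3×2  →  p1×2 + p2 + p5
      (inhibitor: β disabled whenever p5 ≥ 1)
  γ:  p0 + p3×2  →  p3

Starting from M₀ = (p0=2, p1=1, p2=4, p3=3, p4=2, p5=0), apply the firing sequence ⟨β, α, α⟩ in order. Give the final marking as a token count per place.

(p0=2, p1=0, p2=5, p3=1, p4=6, p5=3)

step 1: fire β:  (p0=2, p1=1, p2=4, p3=3, p4=2, p5=0) → (p0=2, p1=2, p2=5, p3=1, p4=2, p5=1)
step 2: fire α:  (p0=2, p1=2, p2=5, p3=1, p4=2, p5=1) → (p0=2, p1=1, p2=5, p3=1, p4=4, p5=2)
step 3: fire α:  (p0=2, p1=1, p2=5, p3=1, p4=4, p5=2) → (p0=2, p1=0, p2=5, p3=1, p4=6, p5=3)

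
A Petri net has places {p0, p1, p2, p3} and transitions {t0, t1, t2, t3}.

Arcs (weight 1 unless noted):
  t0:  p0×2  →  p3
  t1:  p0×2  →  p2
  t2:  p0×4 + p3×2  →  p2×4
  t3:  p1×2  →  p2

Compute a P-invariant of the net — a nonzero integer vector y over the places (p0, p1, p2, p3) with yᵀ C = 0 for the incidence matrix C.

y = (p0:1, p1:1, p2:2, p3:2)

Incidence matrix C (rows=places, cols=transitions):
       t0   t1   t2   t3
   p0  -2   -2   -4    0
   p1   0    0    0   -2
   p2   0    1    4    1
   p3   1    0   -2    0

Candidate y = [1, 1, 2, 2]; check y·C column-wise:
  col t0: 1·-2 + 1·0 + 2·0 + 2·1 = 0
  col t1: 1·-2 + 1·0 + 2·1 + 2·0 = 0
  col t2: 1·-4 + 1·0 + 2·4 + 2·-2 = 0
  col t3: 1·0 + 1·-2 + 2·1 + 2·0 = 0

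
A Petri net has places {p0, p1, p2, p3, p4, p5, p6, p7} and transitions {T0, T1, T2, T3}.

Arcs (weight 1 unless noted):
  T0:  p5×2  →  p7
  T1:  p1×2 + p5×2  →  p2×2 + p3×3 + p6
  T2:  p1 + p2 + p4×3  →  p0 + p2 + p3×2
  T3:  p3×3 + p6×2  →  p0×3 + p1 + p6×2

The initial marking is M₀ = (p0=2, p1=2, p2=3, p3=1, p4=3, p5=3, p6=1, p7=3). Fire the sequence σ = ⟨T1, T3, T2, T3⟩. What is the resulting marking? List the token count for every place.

step 1: fire T1:  (p0=2, p1=2, p2=3, p3=1, p4=3, p5=3, p6=1, p7=3) → (p0=2, p1=0, p2=5, p3=4, p4=3, p5=1, p6=2, p7=3)
step 2: fire T3:  (p0=2, p1=0, p2=5, p3=4, p4=3, p5=1, p6=2, p7=3) → (p0=5, p1=1, p2=5, p3=1, p4=3, p5=1, p6=2, p7=3)
step 3: fire T2:  (p0=5, p1=1, p2=5, p3=1, p4=3, p5=1, p6=2, p7=3) → (p0=6, p1=0, p2=5, p3=3, p4=0, p5=1, p6=2, p7=3)
step 4: fire T3:  (p0=6, p1=0, p2=5, p3=3, p4=0, p5=1, p6=2, p7=3) → (p0=9, p1=1, p2=5, p3=0, p4=0, p5=1, p6=2, p7=3)

(p0=9, p1=1, p2=5, p3=0, p4=0, p5=1, p6=2, p7=3)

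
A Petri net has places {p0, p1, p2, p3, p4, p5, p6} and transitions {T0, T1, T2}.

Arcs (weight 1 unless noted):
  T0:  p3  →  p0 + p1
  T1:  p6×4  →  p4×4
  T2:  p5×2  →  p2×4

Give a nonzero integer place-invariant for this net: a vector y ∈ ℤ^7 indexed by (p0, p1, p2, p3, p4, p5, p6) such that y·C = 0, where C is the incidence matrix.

Incidence matrix C (rows=places, cols=transitions):
       T0   T1   T2
   p0   1    0    0
   p1   1    0    0
   p2   0    0    4
   p3  -1    0    0
   p4   0    4    0
   p5   0    0   -2
   p6   0   -4    0

Candidate y = [1, -1, 0, 0, 0, 0, 0]; check y·C column-wise:
  col T0: 1·1 + -1·1 + 0·-1 = 0
  col T1: 1·0 + -1·0 + 0·4 + 0·-4 = 0
  col T2: 1·0 + -1·0 + 0·4 + 0·-2 = 0

y = (p0:1, p1:-1, p2:0, p3:0, p4:0, p5:0, p6:0)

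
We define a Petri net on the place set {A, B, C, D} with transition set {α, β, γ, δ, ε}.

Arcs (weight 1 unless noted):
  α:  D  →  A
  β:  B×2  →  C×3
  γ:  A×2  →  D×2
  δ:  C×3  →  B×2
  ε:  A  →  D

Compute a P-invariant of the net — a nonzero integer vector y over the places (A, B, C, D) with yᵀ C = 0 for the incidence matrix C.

Incidence matrix C (rows=places, cols=transitions):
        α    β    γ    δ    ε
    A   1    0   -2    0   -1
    B   0   -2    0    2    0
    C   0    3    0   -3    0
    D  -1    0    2    0    1

Candidate y = [0, 3, 2, 0]; check y·C column-wise:
  col α: 0·1 + 3·0 + 2·0 + 0·-1 = 0
  col β: 3·-2 + 2·3 = 0
  col γ: 0·-2 + 3·0 + 2·0 + 0·2 = 0
  col δ: 3·2 + 2·-3 = 0
  col ε: 0·-1 + 3·0 + 2·0 + 0·1 = 0

y = (A:0, B:3, C:2, D:0)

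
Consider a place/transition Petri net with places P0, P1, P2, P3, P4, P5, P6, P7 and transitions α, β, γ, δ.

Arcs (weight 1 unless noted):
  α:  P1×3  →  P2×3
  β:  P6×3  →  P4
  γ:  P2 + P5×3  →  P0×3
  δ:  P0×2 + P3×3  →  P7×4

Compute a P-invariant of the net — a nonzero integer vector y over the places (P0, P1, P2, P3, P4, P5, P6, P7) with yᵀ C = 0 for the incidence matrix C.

y = (P0:3, P1:9, P2:9, P3:-2, P4:0, P5:0, P6:0, P7:0)

Incidence matrix C (rows=places, cols=transitions):
        α    β    γ    δ
   P0   0    0    3   -2
   P1  -3    0    0    0
   P2   3    0   -1    0
   P3   0    0    0   -3
   P4   0    1    0    0
   P5   0    0   -3    0
   P6   0   -3    0    0
   P7   0    0    0    4

Candidate y = [3, 9, 9, -2, 0, 0, 0, 0]; check y·C column-wise:
  col α: 3·0 + 9·-3 + 9·3 + -2·0 = 0
  col β: 3·0 + 9·0 + 9·0 + -2·0 + 0·1 + 0·-3 = 0
  col γ: 3·3 + 9·0 + 9·-1 + -2·0 + 0·-3 = 0
  col δ: 3·-2 + 9·0 + 9·0 + -2·-3 + 0·4 = 0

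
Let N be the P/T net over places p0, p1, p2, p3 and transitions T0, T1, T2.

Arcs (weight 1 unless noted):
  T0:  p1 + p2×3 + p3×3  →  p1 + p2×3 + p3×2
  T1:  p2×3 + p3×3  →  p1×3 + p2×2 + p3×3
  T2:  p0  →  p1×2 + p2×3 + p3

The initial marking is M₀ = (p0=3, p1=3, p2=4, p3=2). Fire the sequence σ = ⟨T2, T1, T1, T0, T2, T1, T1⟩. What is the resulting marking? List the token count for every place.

(p0=1, p1=19, p2=6, p3=3)

step 1: fire T2:  (p0=3, p1=3, p2=4, p3=2) → (p0=2, p1=5, p2=7, p3=3)
step 2: fire T1:  (p0=2, p1=5, p2=7, p3=3) → (p0=2, p1=8, p2=6, p3=3)
step 3: fire T1:  (p0=2, p1=8, p2=6, p3=3) → (p0=2, p1=11, p2=5, p3=3)
step 4: fire T0:  (p0=2, p1=11, p2=5, p3=3) → (p0=2, p1=11, p2=5, p3=2)
step 5: fire T2:  (p0=2, p1=11, p2=5, p3=2) → (p0=1, p1=13, p2=8, p3=3)
step 6: fire T1:  (p0=1, p1=13, p2=8, p3=3) → (p0=1, p1=16, p2=7, p3=3)
step 7: fire T1:  (p0=1, p1=16, p2=7, p3=3) → (p0=1, p1=19, p2=6, p3=3)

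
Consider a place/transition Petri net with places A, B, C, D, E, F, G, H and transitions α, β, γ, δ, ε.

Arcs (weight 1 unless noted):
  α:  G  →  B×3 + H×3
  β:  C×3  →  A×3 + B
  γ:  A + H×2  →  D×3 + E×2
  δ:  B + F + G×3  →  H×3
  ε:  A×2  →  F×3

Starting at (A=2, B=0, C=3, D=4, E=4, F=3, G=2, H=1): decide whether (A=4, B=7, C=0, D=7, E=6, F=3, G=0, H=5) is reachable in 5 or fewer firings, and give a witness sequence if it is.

step 1: fire α:  (A=2, B=0, C=3, D=4, E=4, F=3, G=2, H=1) → (A=2, B=3, C=3, D=4, E=4, F=3, G=1, H=4)
step 2: fire α:  (A=2, B=3, C=3, D=4, E=4, F=3, G=1, H=4) → (A=2, B=6, C=3, D=4, E=4, F=3, G=0, H=7)
step 3: fire β:  (A=2, B=6, C=3, D=4, E=4, F=3, G=0, H=7) → (A=5, B=7, C=0, D=4, E=4, F=3, G=0, H=7)
step 4: fire γ:  (A=5, B=7, C=0, D=4, E=4, F=3, G=0, H=7) → (A=4, B=7, C=0, D=7, E=6, F=3, G=0, H=5)

YES — reachable via ⟨α, α, β, γ⟩ (4 firings)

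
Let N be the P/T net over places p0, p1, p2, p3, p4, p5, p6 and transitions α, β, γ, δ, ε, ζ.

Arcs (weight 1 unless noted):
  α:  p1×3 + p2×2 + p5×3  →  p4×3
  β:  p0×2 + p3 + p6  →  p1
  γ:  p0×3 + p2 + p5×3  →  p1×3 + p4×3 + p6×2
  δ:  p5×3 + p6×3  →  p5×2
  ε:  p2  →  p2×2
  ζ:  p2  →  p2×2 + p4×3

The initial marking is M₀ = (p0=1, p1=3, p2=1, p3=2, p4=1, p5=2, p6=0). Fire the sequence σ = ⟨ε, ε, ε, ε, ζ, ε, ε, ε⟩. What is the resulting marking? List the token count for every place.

step 1: fire ε:  (p0=1, p1=3, p2=1, p3=2, p4=1, p5=2, p6=0) → (p0=1, p1=3, p2=2, p3=2, p4=1, p5=2, p6=0)
step 2: fire ε:  (p0=1, p1=3, p2=2, p3=2, p4=1, p5=2, p6=0) → (p0=1, p1=3, p2=3, p3=2, p4=1, p5=2, p6=0)
step 3: fire ε:  (p0=1, p1=3, p2=3, p3=2, p4=1, p5=2, p6=0) → (p0=1, p1=3, p2=4, p3=2, p4=1, p5=2, p6=0)
step 4: fire ε:  (p0=1, p1=3, p2=4, p3=2, p4=1, p5=2, p6=0) → (p0=1, p1=3, p2=5, p3=2, p4=1, p5=2, p6=0)
step 5: fire ζ:  (p0=1, p1=3, p2=5, p3=2, p4=1, p5=2, p6=0) → (p0=1, p1=3, p2=6, p3=2, p4=4, p5=2, p6=0)
step 6: fire ε:  (p0=1, p1=3, p2=6, p3=2, p4=4, p5=2, p6=0) → (p0=1, p1=3, p2=7, p3=2, p4=4, p5=2, p6=0)
step 7: fire ε:  (p0=1, p1=3, p2=7, p3=2, p4=4, p5=2, p6=0) → (p0=1, p1=3, p2=8, p3=2, p4=4, p5=2, p6=0)
step 8: fire ε:  (p0=1, p1=3, p2=8, p3=2, p4=4, p5=2, p6=0) → (p0=1, p1=3, p2=9, p3=2, p4=4, p5=2, p6=0)

(p0=1, p1=3, p2=9, p3=2, p4=4, p5=2, p6=0)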